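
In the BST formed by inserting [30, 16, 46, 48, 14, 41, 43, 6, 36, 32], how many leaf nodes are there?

Tree built from: [30, 16, 46, 48, 14, 41, 43, 6, 36, 32]
Tree (level-order array): [30, 16, 46, 14, None, 41, 48, 6, None, 36, 43, None, None, None, None, 32]
Rule: A leaf has 0 children.
Per-node child counts:
  node 30: 2 child(ren)
  node 16: 1 child(ren)
  node 14: 1 child(ren)
  node 6: 0 child(ren)
  node 46: 2 child(ren)
  node 41: 2 child(ren)
  node 36: 1 child(ren)
  node 32: 0 child(ren)
  node 43: 0 child(ren)
  node 48: 0 child(ren)
Matching nodes: [6, 32, 43, 48]
Count of leaf nodes: 4


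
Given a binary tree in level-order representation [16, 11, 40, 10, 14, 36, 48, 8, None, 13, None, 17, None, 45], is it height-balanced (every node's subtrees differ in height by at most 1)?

Tree (level-order array): [16, 11, 40, 10, 14, 36, 48, 8, None, 13, None, 17, None, 45]
Definition: a tree is height-balanced if, at every node, |h(left) - h(right)| <= 1 (empty subtree has height -1).
Bottom-up per-node check:
  node 8: h_left=-1, h_right=-1, diff=0 [OK], height=0
  node 10: h_left=0, h_right=-1, diff=1 [OK], height=1
  node 13: h_left=-1, h_right=-1, diff=0 [OK], height=0
  node 14: h_left=0, h_right=-1, diff=1 [OK], height=1
  node 11: h_left=1, h_right=1, diff=0 [OK], height=2
  node 17: h_left=-1, h_right=-1, diff=0 [OK], height=0
  node 36: h_left=0, h_right=-1, diff=1 [OK], height=1
  node 45: h_left=-1, h_right=-1, diff=0 [OK], height=0
  node 48: h_left=0, h_right=-1, diff=1 [OK], height=1
  node 40: h_left=1, h_right=1, diff=0 [OK], height=2
  node 16: h_left=2, h_right=2, diff=0 [OK], height=3
All nodes satisfy the balance condition.
Result: Balanced


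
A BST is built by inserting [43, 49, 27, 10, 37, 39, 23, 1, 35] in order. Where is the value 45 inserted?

Starting tree (level order): [43, 27, 49, 10, 37, None, None, 1, 23, 35, 39]
Insertion path: 43 -> 49
Result: insert 45 as left child of 49
Final tree (level order): [43, 27, 49, 10, 37, 45, None, 1, 23, 35, 39]


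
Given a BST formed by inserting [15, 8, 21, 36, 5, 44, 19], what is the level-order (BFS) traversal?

Tree insertion order: [15, 8, 21, 36, 5, 44, 19]
Tree (level-order array): [15, 8, 21, 5, None, 19, 36, None, None, None, None, None, 44]
BFS from the root, enqueuing left then right child of each popped node:
  queue [15] -> pop 15, enqueue [8, 21], visited so far: [15]
  queue [8, 21] -> pop 8, enqueue [5], visited so far: [15, 8]
  queue [21, 5] -> pop 21, enqueue [19, 36], visited so far: [15, 8, 21]
  queue [5, 19, 36] -> pop 5, enqueue [none], visited so far: [15, 8, 21, 5]
  queue [19, 36] -> pop 19, enqueue [none], visited so far: [15, 8, 21, 5, 19]
  queue [36] -> pop 36, enqueue [44], visited so far: [15, 8, 21, 5, 19, 36]
  queue [44] -> pop 44, enqueue [none], visited so far: [15, 8, 21, 5, 19, 36, 44]
Result: [15, 8, 21, 5, 19, 36, 44]


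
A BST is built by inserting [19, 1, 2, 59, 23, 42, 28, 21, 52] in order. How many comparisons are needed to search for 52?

Search path for 52: 19 -> 59 -> 23 -> 42 -> 52
Found: True
Comparisons: 5


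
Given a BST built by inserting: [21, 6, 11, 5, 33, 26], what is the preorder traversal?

Tree insertion order: [21, 6, 11, 5, 33, 26]
Tree (level-order array): [21, 6, 33, 5, 11, 26]
Preorder traversal: [21, 6, 5, 11, 33, 26]


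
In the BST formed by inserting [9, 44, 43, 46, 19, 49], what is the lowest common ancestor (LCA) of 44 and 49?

Tree insertion order: [9, 44, 43, 46, 19, 49]
Tree (level-order array): [9, None, 44, 43, 46, 19, None, None, 49]
In a BST, the LCA of p=44, q=49 is the first node v on the
root-to-leaf path with p <= v <= q (go left if both < v, right if both > v).
Walk from root:
  at 9: both 44 and 49 > 9, go right
  at 44: 44 <= 44 <= 49, this is the LCA
LCA = 44


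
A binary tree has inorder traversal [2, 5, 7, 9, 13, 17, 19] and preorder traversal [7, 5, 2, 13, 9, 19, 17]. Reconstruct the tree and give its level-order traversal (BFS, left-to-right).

Inorder:  [2, 5, 7, 9, 13, 17, 19]
Preorder: [7, 5, 2, 13, 9, 19, 17]
Algorithm: preorder visits root first, so consume preorder in order;
for each root, split the current inorder slice at that value into
left-subtree inorder and right-subtree inorder, then recurse.
Recursive splits:
  root=7; inorder splits into left=[2, 5], right=[9, 13, 17, 19]
  root=5; inorder splits into left=[2], right=[]
  root=2; inorder splits into left=[], right=[]
  root=13; inorder splits into left=[9], right=[17, 19]
  root=9; inorder splits into left=[], right=[]
  root=19; inorder splits into left=[17], right=[]
  root=17; inorder splits into left=[], right=[]
Reconstructed level-order: [7, 5, 13, 2, 9, 19, 17]


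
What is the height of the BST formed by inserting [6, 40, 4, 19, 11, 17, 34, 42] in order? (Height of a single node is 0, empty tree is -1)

Insertion order: [6, 40, 4, 19, 11, 17, 34, 42]
Tree (level-order array): [6, 4, 40, None, None, 19, 42, 11, 34, None, None, None, 17]
Compute height bottom-up (empty subtree = -1):
  height(4) = 1 + max(-1, -1) = 0
  height(17) = 1 + max(-1, -1) = 0
  height(11) = 1 + max(-1, 0) = 1
  height(34) = 1 + max(-1, -1) = 0
  height(19) = 1 + max(1, 0) = 2
  height(42) = 1 + max(-1, -1) = 0
  height(40) = 1 + max(2, 0) = 3
  height(6) = 1 + max(0, 3) = 4
Height = 4


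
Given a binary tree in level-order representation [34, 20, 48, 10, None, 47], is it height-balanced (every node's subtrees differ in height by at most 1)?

Tree (level-order array): [34, 20, 48, 10, None, 47]
Definition: a tree is height-balanced if, at every node, |h(left) - h(right)| <= 1 (empty subtree has height -1).
Bottom-up per-node check:
  node 10: h_left=-1, h_right=-1, diff=0 [OK], height=0
  node 20: h_left=0, h_right=-1, diff=1 [OK], height=1
  node 47: h_left=-1, h_right=-1, diff=0 [OK], height=0
  node 48: h_left=0, h_right=-1, diff=1 [OK], height=1
  node 34: h_left=1, h_right=1, diff=0 [OK], height=2
All nodes satisfy the balance condition.
Result: Balanced


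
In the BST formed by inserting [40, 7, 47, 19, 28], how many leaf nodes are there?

Tree built from: [40, 7, 47, 19, 28]
Tree (level-order array): [40, 7, 47, None, 19, None, None, None, 28]
Rule: A leaf has 0 children.
Per-node child counts:
  node 40: 2 child(ren)
  node 7: 1 child(ren)
  node 19: 1 child(ren)
  node 28: 0 child(ren)
  node 47: 0 child(ren)
Matching nodes: [28, 47]
Count of leaf nodes: 2


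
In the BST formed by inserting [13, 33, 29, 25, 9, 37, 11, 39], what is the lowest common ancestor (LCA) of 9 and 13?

Tree insertion order: [13, 33, 29, 25, 9, 37, 11, 39]
Tree (level-order array): [13, 9, 33, None, 11, 29, 37, None, None, 25, None, None, 39]
In a BST, the LCA of p=9, q=13 is the first node v on the
root-to-leaf path with p <= v <= q (go left if both < v, right if both > v).
Walk from root:
  at 13: 9 <= 13 <= 13, this is the LCA
LCA = 13


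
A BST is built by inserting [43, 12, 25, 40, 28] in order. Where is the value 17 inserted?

Starting tree (level order): [43, 12, None, None, 25, None, 40, 28]
Insertion path: 43 -> 12 -> 25
Result: insert 17 as left child of 25
Final tree (level order): [43, 12, None, None, 25, 17, 40, None, None, 28]


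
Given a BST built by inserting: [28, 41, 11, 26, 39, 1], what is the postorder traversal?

Tree insertion order: [28, 41, 11, 26, 39, 1]
Tree (level-order array): [28, 11, 41, 1, 26, 39]
Postorder traversal: [1, 26, 11, 39, 41, 28]


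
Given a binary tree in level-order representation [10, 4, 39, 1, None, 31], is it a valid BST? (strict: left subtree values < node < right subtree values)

Level-order array: [10, 4, 39, 1, None, 31]
Validate using subtree bounds (lo, hi): at each node, require lo < value < hi,
then recurse left with hi=value and right with lo=value.
Preorder trace (stopping at first violation):
  at node 10 with bounds (-inf, +inf): OK
  at node 4 with bounds (-inf, 10): OK
  at node 1 with bounds (-inf, 4): OK
  at node 39 with bounds (10, +inf): OK
  at node 31 with bounds (10, 39): OK
No violation found at any node.
Result: Valid BST


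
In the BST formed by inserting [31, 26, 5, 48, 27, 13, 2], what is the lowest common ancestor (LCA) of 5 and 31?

Tree insertion order: [31, 26, 5, 48, 27, 13, 2]
Tree (level-order array): [31, 26, 48, 5, 27, None, None, 2, 13]
In a BST, the LCA of p=5, q=31 is the first node v on the
root-to-leaf path with p <= v <= q (go left if both < v, right if both > v).
Walk from root:
  at 31: 5 <= 31 <= 31, this is the LCA
LCA = 31


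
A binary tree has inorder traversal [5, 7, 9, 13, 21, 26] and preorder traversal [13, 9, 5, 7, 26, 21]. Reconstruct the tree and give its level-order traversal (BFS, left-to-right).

Inorder:  [5, 7, 9, 13, 21, 26]
Preorder: [13, 9, 5, 7, 26, 21]
Algorithm: preorder visits root first, so consume preorder in order;
for each root, split the current inorder slice at that value into
left-subtree inorder and right-subtree inorder, then recurse.
Recursive splits:
  root=13; inorder splits into left=[5, 7, 9], right=[21, 26]
  root=9; inorder splits into left=[5, 7], right=[]
  root=5; inorder splits into left=[], right=[7]
  root=7; inorder splits into left=[], right=[]
  root=26; inorder splits into left=[21], right=[]
  root=21; inorder splits into left=[], right=[]
Reconstructed level-order: [13, 9, 26, 5, 21, 7]


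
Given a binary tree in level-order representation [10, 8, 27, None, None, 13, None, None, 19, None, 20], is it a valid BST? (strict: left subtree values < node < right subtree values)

Level-order array: [10, 8, 27, None, None, 13, None, None, 19, None, 20]
Validate using subtree bounds (lo, hi): at each node, require lo < value < hi,
then recurse left with hi=value and right with lo=value.
Preorder trace (stopping at first violation):
  at node 10 with bounds (-inf, +inf): OK
  at node 8 with bounds (-inf, 10): OK
  at node 27 with bounds (10, +inf): OK
  at node 13 with bounds (10, 27): OK
  at node 19 with bounds (13, 27): OK
  at node 20 with bounds (19, 27): OK
No violation found at any node.
Result: Valid BST


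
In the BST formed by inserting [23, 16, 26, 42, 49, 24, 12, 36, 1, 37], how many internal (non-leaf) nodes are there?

Tree built from: [23, 16, 26, 42, 49, 24, 12, 36, 1, 37]
Tree (level-order array): [23, 16, 26, 12, None, 24, 42, 1, None, None, None, 36, 49, None, None, None, 37]
Rule: An internal node has at least one child.
Per-node child counts:
  node 23: 2 child(ren)
  node 16: 1 child(ren)
  node 12: 1 child(ren)
  node 1: 0 child(ren)
  node 26: 2 child(ren)
  node 24: 0 child(ren)
  node 42: 2 child(ren)
  node 36: 1 child(ren)
  node 37: 0 child(ren)
  node 49: 0 child(ren)
Matching nodes: [23, 16, 12, 26, 42, 36]
Count of internal (non-leaf) nodes: 6


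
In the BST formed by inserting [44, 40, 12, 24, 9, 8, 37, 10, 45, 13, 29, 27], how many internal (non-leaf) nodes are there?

Tree built from: [44, 40, 12, 24, 9, 8, 37, 10, 45, 13, 29, 27]
Tree (level-order array): [44, 40, 45, 12, None, None, None, 9, 24, 8, 10, 13, 37, None, None, None, None, None, None, 29, None, 27]
Rule: An internal node has at least one child.
Per-node child counts:
  node 44: 2 child(ren)
  node 40: 1 child(ren)
  node 12: 2 child(ren)
  node 9: 2 child(ren)
  node 8: 0 child(ren)
  node 10: 0 child(ren)
  node 24: 2 child(ren)
  node 13: 0 child(ren)
  node 37: 1 child(ren)
  node 29: 1 child(ren)
  node 27: 0 child(ren)
  node 45: 0 child(ren)
Matching nodes: [44, 40, 12, 9, 24, 37, 29]
Count of internal (non-leaf) nodes: 7


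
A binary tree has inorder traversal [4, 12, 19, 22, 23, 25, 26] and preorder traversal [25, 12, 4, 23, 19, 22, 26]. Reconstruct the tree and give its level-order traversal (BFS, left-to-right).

Inorder:  [4, 12, 19, 22, 23, 25, 26]
Preorder: [25, 12, 4, 23, 19, 22, 26]
Algorithm: preorder visits root first, so consume preorder in order;
for each root, split the current inorder slice at that value into
left-subtree inorder and right-subtree inorder, then recurse.
Recursive splits:
  root=25; inorder splits into left=[4, 12, 19, 22, 23], right=[26]
  root=12; inorder splits into left=[4], right=[19, 22, 23]
  root=4; inorder splits into left=[], right=[]
  root=23; inorder splits into left=[19, 22], right=[]
  root=19; inorder splits into left=[], right=[22]
  root=22; inorder splits into left=[], right=[]
  root=26; inorder splits into left=[], right=[]
Reconstructed level-order: [25, 12, 26, 4, 23, 19, 22]


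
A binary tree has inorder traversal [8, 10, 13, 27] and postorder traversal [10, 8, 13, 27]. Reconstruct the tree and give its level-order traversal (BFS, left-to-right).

Inorder:   [8, 10, 13, 27]
Postorder: [10, 8, 13, 27]
Algorithm: postorder visits root last, so walk postorder right-to-left;
each value is the root of the current inorder slice — split it at that
value, recurse on the right subtree first, then the left.
Recursive splits:
  root=27; inorder splits into left=[8, 10, 13], right=[]
  root=13; inorder splits into left=[8, 10], right=[]
  root=8; inorder splits into left=[], right=[10]
  root=10; inorder splits into left=[], right=[]
Reconstructed level-order: [27, 13, 8, 10]


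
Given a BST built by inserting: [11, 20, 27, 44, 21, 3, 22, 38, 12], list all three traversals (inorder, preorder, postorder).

Tree insertion order: [11, 20, 27, 44, 21, 3, 22, 38, 12]
Tree (level-order array): [11, 3, 20, None, None, 12, 27, None, None, 21, 44, None, 22, 38]
Inorder (L, root, R): [3, 11, 12, 20, 21, 22, 27, 38, 44]
Preorder (root, L, R): [11, 3, 20, 12, 27, 21, 22, 44, 38]
Postorder (L, R, root): [3, 12, 22, 21, 38, 44, 27, 20, 11]


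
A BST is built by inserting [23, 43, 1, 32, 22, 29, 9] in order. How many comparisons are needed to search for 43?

Search path for 43: 23 -> 43
Found: True
Comparisons: 2


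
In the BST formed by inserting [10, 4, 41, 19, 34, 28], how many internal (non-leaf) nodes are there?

Tree built from: [10, 4, 41, 19, 34, 28]
Tree (level-order array): [10, 4, 41, None, None, 19, None, None, 34, 28]
Rule: An internal node has at least one child.
Per-node child counts:
  node 10: 2 child(ren)
  node 4: 0 child(ren)
  node 41: 1 child(ren)
  node 19: 1 child(ren)
  node 34: 1 child(ren)
  node 28: 0 child(ren)
Matching nodes: [10, 41, 19, 34]
Count of internal (non-leaf) nodes: 4


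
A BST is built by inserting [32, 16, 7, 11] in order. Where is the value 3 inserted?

Starting tree (level order): [32, 16, None, 7, None, None, 11]
Insertion path: 32 -> 16 -> 7
Result: insert 3 as left child of 7
Final tree (level order): [32, 16, None, 7, None, 3, 11]


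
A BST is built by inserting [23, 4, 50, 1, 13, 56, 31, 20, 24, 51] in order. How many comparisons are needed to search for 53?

Search path for 53: 23 -> 50 -> 56 -> 51
Found: False
Comparisons: 4


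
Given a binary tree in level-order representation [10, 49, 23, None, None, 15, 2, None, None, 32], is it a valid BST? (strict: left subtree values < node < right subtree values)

Level-order array: [10, 49, 23, None, None, 15, 2, None, None, 32]
Validate using subtree bounds (lo, hi): at each node, require lo < value < hi,
then recurse left with hi=value and right with lo=value.
Preorder trace (stopping at first violation):
  at node 10 with bounds (-inf, +inf): OK
  at node 49 with bounds (-inf, 10): VIOLATION
Node 49 violates its bound: not (-inf < 49 < 10).
Result: Not a valid BST


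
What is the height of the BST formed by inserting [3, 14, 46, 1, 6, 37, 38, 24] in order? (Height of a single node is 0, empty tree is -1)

Insertion order: [3, 14, 46, 1, 6, 37, 38, 24]
Tree (level-order array): [3, 1, 14, None, None, 6, 46, None, None, 37, None, 24, 38]
Compute height bottom-up (empty subtree = -1):
  height(1) = 1 + max(-1, -1) = 0
  height(6) = 1 + max(-1, -1) = 0
  height(24) = 1 + max(-1, -1) = 0
  height(38) = 1 + max(-1, -1) = 0
  height(37) = 1 + max(0, 0) = 1
  height(46) = 1 + max(1, -1) = 2
  height(14) = 1 + max(0, 2) = 3
  height(3) = 1 + max(0, 3) = 4
Height = 4


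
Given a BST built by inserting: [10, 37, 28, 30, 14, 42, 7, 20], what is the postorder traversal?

Tree insertion order: [10, 37, 28, 30, 14, 42, 7, 20]
Tree (level-order array): [10, 7, 37, None, None, 28, 42, 14, 30, None, None, None, 20]
Postorder traversal: [7, 20, 14, 30, 28, 42, 37, 10]


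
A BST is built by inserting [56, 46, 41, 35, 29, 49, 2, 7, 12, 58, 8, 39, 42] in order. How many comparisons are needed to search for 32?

Search path for 32: 56 -> 46 -> 41 -> 35 -> 29
Found: False
Comparisons: 5


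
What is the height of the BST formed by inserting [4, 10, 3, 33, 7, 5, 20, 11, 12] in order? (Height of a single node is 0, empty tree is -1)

Insertion order: [4, 10, 3, 33, 7, 5, 20, 11, 12]
Tree (level-order array): [4, 3, 10, None, None, 7, 33, 5, None, 20, None, None, None, 11, None, None, 12]
Compute height bottom-up (empty subtree = -1):
  height(3) = 1 + max(-1, -1) = 0
  height(5) = 1 + max(-1, -1) = 0
  height(7) = 1 + max(0, -1) = 1
  height(12) = 1 + max(-1, -1) = 0
  height(11) = 1 + max(-1, 0) = 1
  height(20) = 1 + max(1, -1) = 2
  height(33) = 1 + max(2, -1) = 3
  height(10) = 1 + max(1, 3) = 4
  height(4) = 1 + max(0, 4) = 5
Height = 5


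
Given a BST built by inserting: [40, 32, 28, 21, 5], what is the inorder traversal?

Tree insertion order: [40, 32, 28, 21, 5]
Tree (level-order array): [40, 32, None, 28, None, 21, None, 5]
Inorder traversal: [5, 21, 28, 32, 40]


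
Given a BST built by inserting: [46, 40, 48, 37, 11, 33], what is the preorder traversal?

Tree insertion order: [46, 40, 48, 37, 11, 33]
Tree (level-order array): [46, 40, 48, 37, None, None, None, 11, None, None, 33]
Preorder traversal: [46, 40, 37, 11, 33, 48]


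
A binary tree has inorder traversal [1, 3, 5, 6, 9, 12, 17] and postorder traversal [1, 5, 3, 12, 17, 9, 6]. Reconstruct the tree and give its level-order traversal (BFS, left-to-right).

Inorder:   [1, 3, 5, 6, 9, 12, 17]
Postorder: [1, 5, 3, 12, 17, 9, 6]
Algorithm: postorder visits root last, so walk postorder right-to-left;
each value is the root of the current inorder slice — split it at that
value, recurse on the right subtree first, then the left.
Recursive splits:
  root=6; inorder splits into left=[1, 3, 5], right=[9, 12, 17]
  root=9; inorder splits into left=[], right=[12, 17]
  root=17; inorder splits into left=[12], right=[]
  root=12; inorder splits into left=[], right=[]
  root=3; inorder splits into left=[1], right=[5]
  root=5; inorder splits into left=[], right=[]
  root=1; inorder splits into left=[], right=[]
Reconstructed level-order: [6, 3, 9, 1, 5, 17, 12]


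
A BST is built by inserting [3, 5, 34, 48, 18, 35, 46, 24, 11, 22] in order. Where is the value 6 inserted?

Starting tree (level order): [3, None, 5, None, 34, 18, 48, 11, 24, 35, None, None, None, 22, None, None, 46]
Insertion path: 3 -> 5 -> 34 -> 18 -> 11
Result: insert 6 as left child of 11
Final tree (level order): [3, None, 5, None, 34, 18, 48, 11, 24, 35, None, 6, None, 22, None, None, 46]


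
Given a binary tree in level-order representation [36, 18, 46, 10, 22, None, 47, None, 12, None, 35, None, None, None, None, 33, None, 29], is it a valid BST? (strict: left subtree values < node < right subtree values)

Level-order array: [36, 18, 46, 10, 22, None, 47, None, 12, None, 35, None, None, None, None, 33, None, 29]
Validate using subtree bounds (lo, hi): at each node, require lo < value < hi,
then recurse left with hi=value and right with lo=value.
Preorder trace (stopping at first violation):
  at node 36 with bounds (-inf, +inf): OK
  at node 18 with bounds (-inf, 36): OK
  at node 10 with bounds (-inf, 18): OK
  at node 12 with bounds (10, 18): OK
  at node 22 with bounds (18, 36): OK
  at node 35 with bounds (22, 36): OK
  at node 33 with bounds (22, 35): OK
  at node 29 with bounds (22, 33): OK
  at node 46 with bounds (36, +inf): OK
  at node 47 with bounds (46, +inf): OK
No violation found at any node.
Result: Valid BST


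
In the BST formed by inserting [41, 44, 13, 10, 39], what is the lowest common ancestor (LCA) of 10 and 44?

Tree insertion order: [41, 44, 13, 10, 39]
Tree (level-order array): [41, 13, 44, 10, 39]
In a BST, the LCA of p=10, q=44 is the first node v on the
root-to-leaf path with p <= v <= q (go left if both < v, right if both > v).
Walk from root:
  at 41: 10 <= 41 <= 44, this is the LCA
LCA = 41


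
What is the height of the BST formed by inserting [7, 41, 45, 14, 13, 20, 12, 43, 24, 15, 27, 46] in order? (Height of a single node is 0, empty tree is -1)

Insertion order: [7, 41, 45, 14, 13, 20, 12, 43, 24, 15, 27, 46]
Tree (level-order array): [7, None, 41, 14, 45, 13, 20, 43, 46, 12, None, 15, 24, None, None, None, None, None, None, None, None, None, 27]
Compute height bottom-up (empty subtree = -1):
  height(12) = 1 + max(-1, -1) = 0
  height(13) = 1 + max(0, -1) = 1
  height(15) = 1 + max(-1, -1) = 0
  height(27) = 1 + max(-1, -1) = 0
  height(24) = 1 + max(-1, 0) = 1
  height(20) = 1 + max(0, 1) = 2
  height(14) = 1 + max(1, 2) = 3
  height(43) = 1 + max(-1, -1) = 0
  height(46) = 1 + max(-1, -1) = 0
  height(45) = 1 + max(0, 0) = 1
  height(41) = 1 + max(3, 1) = 4
  height(7) = 1 + max(-1, 4) = 5
Height = 5


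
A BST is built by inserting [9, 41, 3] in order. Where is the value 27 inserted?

Starting tree (level order): [9, 3, 41]
Insertion path: 9 -> 41
Result: insert 27 as left child of 41
Final tree (level order): [9, 3, 41, None, None, 27]


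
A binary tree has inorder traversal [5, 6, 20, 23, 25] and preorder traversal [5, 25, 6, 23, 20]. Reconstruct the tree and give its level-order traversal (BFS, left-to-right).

Inorder:  [5, 6, 20, 23, 25]
Preorder: [5, 25, 6, 23, 20]
Algorithm: preorder visits root first, so consume preorder in order;
for each root, split the current inorder slice at that value into
left-subtree inorder and right-subtree inorder, then recurse.
Recursive splits:
  root=5; inorder splits into left=[], right=[6, 20, 23, 25]
  root=25; inorder splits into left=[6, 20, 23], right=[]
  root=6; inorder splits into left=[], right=[20, 23]
  root=23; inorder splits into left=[20], right=[]
  root=20; inorder splits into left=[], right=[]
Reconstructed level-order: [5, 25, 6, 23, 20]


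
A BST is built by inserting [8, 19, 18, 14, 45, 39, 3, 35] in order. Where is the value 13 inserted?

Starting tree (level order): [8, 3, 19, None, None, 18, 45, 14, None, 39, None, None, None, 35]
Insertion path: 8 -> 19 -> 18 -> 14
Result: insert 13 as left child of 14
Final tree (level order): [8, 3, 19, None, None, 18, 45, 14, None, 39, None, 13, None, 35]


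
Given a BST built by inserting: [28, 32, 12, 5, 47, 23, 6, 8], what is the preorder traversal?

Tree insertion order: [28, 32, 12, 5, 47, 23, 6, 8]
Tree (level-order array): [28, 12, 32, 5, 23, None, 47, None, 6, None, None, None, None, None, 8]
Preorder traversal: [28, 12, 5, 6, 8, 23, 32, 47]


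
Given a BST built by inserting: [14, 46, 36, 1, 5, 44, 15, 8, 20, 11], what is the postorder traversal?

Tree insertion order: [14, 46, 36, 1, 5, 44, 15, 8, 20, 11]
Tree (level-order array): [14, 1, 46, None, 5, 36, None, None, 8, 15, 44, None, 11, None, 20]
Postorder traversal: [11, 8, 5, 1, 20, 15, 44, 36, 46, 14]


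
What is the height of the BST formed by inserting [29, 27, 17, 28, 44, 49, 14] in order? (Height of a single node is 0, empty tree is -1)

Insertion order: [29, 27, 17, 28, 44, 49, 14]
Tree (level-order array): [29, 27, 44, 17, 28, None, 49, 14]
Compute height bottom-up (empty subtree = -1):
  height(14) = 1 + max(-1, -1) = 0
  height(17) = 1 + max(0, -1) = 1
  height(28) = 1 + max(-1, -1) = 0
  height(27) = 1 + max(1, 0) = 2
  height(49) = 1 + max(-1, -1) = 0
  height(44) = 1 + max(-1, 0) = 1
  height(29) = 1 + max(2, 1) = 3
Height = 3


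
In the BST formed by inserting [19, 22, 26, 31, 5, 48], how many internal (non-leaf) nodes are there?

Tree built from: [19, 22, 26, 31, 5, 48]
Tree (level-order array): [19, 5, 22, None, None, None, 26, None, 31, None, 48]
Rule: An internal node has at least one child.
Per-node child counts:
  node 19: 2 child(ren)
  node 5: 0 child(ren)
  node 22: 1 child(ren)
  node 26: 1 child(ren)
  node 31: 1 child(ren)
  node 48: 0 child(ren)
Matching nodes: [19, 22, 26, 31]
Count of internal (non-leaf) nodes: 4


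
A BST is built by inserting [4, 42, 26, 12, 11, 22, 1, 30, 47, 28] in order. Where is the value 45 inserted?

Starting tree (level order): [4, 1, 42, None, None, 26, 47, 12, 30, None, None, 11, 22, 28]
Insertion path: 4 -> 42 -> 47
Result: insert 45 as left child of 47
Final tree (level order): [4, 1, 42, None, None, 26, 47, 12, 30, 45, None, 11, 22, 28]


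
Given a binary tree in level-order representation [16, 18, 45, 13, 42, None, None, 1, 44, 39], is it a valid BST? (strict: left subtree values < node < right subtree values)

Level-order array: [16, 18, 45, 13, 42, None, None, 1, 44, 39]
Validate using subtree bounds (lo, hi): at each node, require lo < value < hi,
then recurse left with hi=value and right with lo=value.
Preorder trace (stopping at first violation):
  at node 16 with bounds (-inf, +inf): OK
  at node 18 with bounds (-inf, 16): VIOLATION
Node 18 violates its bound: not (-inf < 18 < 16).
Result: Not a valid BST


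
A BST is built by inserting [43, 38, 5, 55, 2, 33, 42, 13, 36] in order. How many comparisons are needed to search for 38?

Search path for 38: 43 -> 38
Found: True
Comparisons: 2


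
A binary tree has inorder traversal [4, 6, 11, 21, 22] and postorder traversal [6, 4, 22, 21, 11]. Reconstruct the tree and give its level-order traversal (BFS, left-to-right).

Inorder:   [4, 6, 11, 21, 22]
Postorder: [6, 4, 22, 21, 11]
Algorithm: postorder visits root last, so walk postorder right-to-left;
each value is the root of the current inorder slice — split it at that
value, recurse on the right subtree first, then the left.
Recursive splits:
  root=11; inorder splits into left=[4, 6], right=[21, 22]
  root=21; inorder splits into left=[], right=[22]
  root=22; inorder splits into left=[], right=[]
  root=4; inorder splits into left=[], right=[6]
  root=6; inorder splits into left=[], right=[]
Reconstructed level-order: [11, 4, 21, 6, 22]


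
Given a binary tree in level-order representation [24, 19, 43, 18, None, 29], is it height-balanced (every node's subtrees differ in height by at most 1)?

Tree (level-order array): [24, 19, 43, 18, None, 29]
Definition: a tree is height-balanced if, at every node, |h(left) - h(right)| <= 1 (empty subtree has height -1).
Bottom-up per-node check:
  node 18: h_left=-1, h_right=-1, diff=0 [OK], height=0
  node 19: h_left=0, h_right=-1, diff=1 [OK], height=1
  node 29: h_left=-1, h_right=-1, diff=0 [OK], height=0
  node 43: h_left=0, h_right=-1, diff=1 [OK], height=1
  node 24: h_left=1, h_right=1, diff=0 [OK], height=2
All nodes satisfy the balance condition.
Result: Balanced


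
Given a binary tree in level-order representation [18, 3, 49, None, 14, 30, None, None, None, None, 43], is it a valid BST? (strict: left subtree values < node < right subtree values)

Level-order array: [18, 3, 49, None, 14, 30, None, None, None, None, 43]
Validate using subtree bounds (lo, hi): at each node, require lo < value < hi,
then recurse left with hi=value and right with lo=value.
Preorder trace (stopping at first violation):
  at node 18 with bounds (-inf, +inf): OK
  at node 3 with bounds (-inf, 18): OK
  at node 14 with bounds (3, 18): OK
  at node 49 with bounds (18, +inf): OK
  at node 30 with bounds (18, 49): OK
  at node 43 with bounds (30, 49): OK
No violation found at any node.
Result: Valid BST


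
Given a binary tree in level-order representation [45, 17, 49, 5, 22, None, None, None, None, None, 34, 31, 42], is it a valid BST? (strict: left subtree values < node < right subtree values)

Level-order array: [45, 17, 49, 5, 22, None, None, None, None, None, 34, 31, 42]
Validate using subtree bounds (lo, hi): at each node, require lo < value < hi,
then recurse left with hi=value and right with lo=value.
Preorder trace (stopping at first violation):
  at node 45 with bounds (-inf, +inf): OK
  at node 17 with bounds (-inf, 45): OK
  at node 5 with bounds (-inf, 17): OK
  at node 22 with bounds (17, 45): OK
  at node 34 with bounds (22, 45): OK
  at node 31 with bounds (22, 34): OK
  at node 42 with bounds (34, 45): OK
  at node 49 with bounds (45, +inf): OK
No violation found at any node.
Result: Valid BST


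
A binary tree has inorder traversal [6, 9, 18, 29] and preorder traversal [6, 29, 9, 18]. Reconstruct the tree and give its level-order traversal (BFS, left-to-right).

Inorder:  [6, 9, 18, 29]
Preorder: [6, 29, 9, 18]
Algorithm: preorder visits root first, so consume preorder in order;
for each root, split the current inorder slice at that value into
left-subtree inorder and right-subtree inorder, then recurse.
Recursive splits:
  root=6; inorder splits into left=[], right=[9, 18, 29]
  root=29; inorder splits into left=[9, 18], right=[]
  root=9; inorder splits into left=[], right=[18]
  root=18; inorder splits into left=[], right=[]
Reconstructed level-order: [6, 29, 9, 18]


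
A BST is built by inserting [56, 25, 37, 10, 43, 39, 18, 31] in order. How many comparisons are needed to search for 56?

Search path for 56: 56
Found: True
Comparisons: 1


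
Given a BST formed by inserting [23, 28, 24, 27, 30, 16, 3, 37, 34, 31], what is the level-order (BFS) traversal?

Tree insertion order: [23, 28, 24, 27, 30, 16, 3, 37, 34, 31]
Tree (level-order array): [23, 16, 28, 3, None, 24, 30, None, None, None, 27, None, 37, None, None, 34, None, 31]
BFS from the root, enqueuing left then right child of each popped node:
  queue [23] -> pop 23, enqueue [16, 28], visited so far: [23]
  queue [16, 28] -> pop 16, enqueue [3], visited so far: [23, 16]
  queue [28, 3] -> pop 28, enqueue [24, 30], visited so far: [23, 16, 28]
  queue [3, 24, 30] -> pop 3, enqueue [none], visited so far: [23, 16, 28, 3]
  queue [24, 30] -> pop 24, enqueue [27], visited so far: [23, 16, 28, 3, 24]
  queue [30, 27] -> pop 30, enqueue [37], visited so far: [23, 16, 28, 3, 24, 30]
  queue [27, 37] -> pop 27, enqueue [none], visited so far: [23, 16, 28, 3, 24, 30, 27]
  queue [37] -> pop 37, enqueue [34], visited so far: [23, 16, 28, 3, 24, 30, 27, 37]
  queue [34] -> pop 34, enqueue [31], visited so far: [23, 16, 28, 3, 24, 30, 27, 37, 34]
  queue [31] -> pop 31, enqueue [none], visited so far: [23, 16, 28, 3, 24, 30, 27, 37, 34, 31]
Result: [23, 16, 28, 3, 24, 30, 27, 37, 34, 31]


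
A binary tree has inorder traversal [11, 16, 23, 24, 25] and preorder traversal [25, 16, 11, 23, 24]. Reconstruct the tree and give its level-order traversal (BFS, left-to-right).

Inorder:  [11, 16, 23, 24, 25]
Preorder: [25, 16, 11, 23, 24]
Algorithm: preorder visits root first, so consume preorder in order;
for each root, split the current inorder slice at that value into
left-subtree inorder and right-subtree inorder, then recurse.
Recursive splits:
  root=25; inorder splits into left=[11, 16, 23, 24], right=[]
  root=16; inorder splits into left=[11], right=[23, 24]
  root=11; inorder splits into left=[], right=[]
  root=23; inorder splits into left=[], right=[24]
  root=24; inorder splits into left=[], right=[]
Reconstructed level-order: [25, 16, 11, 23, 24]


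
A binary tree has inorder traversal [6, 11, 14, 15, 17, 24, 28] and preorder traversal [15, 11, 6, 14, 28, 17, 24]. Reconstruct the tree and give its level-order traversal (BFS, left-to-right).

Inorder:  [6, 11, 14, 15, 17, 24, 28]
Preorder: [15, 11, 6, 14, 28, 17, 24]
Algorithm: preorder visits root first, so consume preorder in order;
for each root, split the current inorder slice at that value into
left-subtree inorder and right-subtree inorder, then recurse.
Recursive splits:
  root=15; inorder splits into left=[6, 11, 14], right=[17, 24, 28]
  root=11; inorder splits into left=[6], right=[14]
  root=6; inorder splits into left=[], right=[]
  root=14; inorder splits into left=[], right=[]
  root=28; inorder splits into left=[17, 24], right=[]
  root=17; inorder splits into left=[], right=[24]
  root=24; inorder splits into left=[], right=[]
Reconstructed level-order: [15, 11, 28, 6, 14, 17, 24]


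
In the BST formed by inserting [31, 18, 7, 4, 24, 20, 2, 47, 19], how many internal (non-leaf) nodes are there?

Tree built from: [31, 18, 7, 4, 24, 20, 2, 47, 19]
Tree (level-order array): [31, 18, 47, 7, 24, None, None, 4, None, 20, None, 2, None, 19]
Rule: An internal node has at least one child.
Per-node child counts:
  node 31: 2 child(ren)
  node 18: 2 child(ren)
  node 7: 1 child(ren)
  node 4: 1 child(ren)
  node 2: 0 child(ren)
  node 24: 1 child(ren)
  node 20: 1 child(ren)
  node 19: 0 child(ren)
  node 47: 0 child(ren)
Matching nodes: [31, 18, 7, 4, 24, 20]
Count of internal (non-leaf) nodes: 6


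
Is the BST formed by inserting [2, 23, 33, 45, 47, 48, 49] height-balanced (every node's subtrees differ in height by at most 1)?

Tree (level-order array): [2, None, 23, None, 33, None, 45, None, 47, None, 48, None, 49]
Definition: a tree is height-balanced if, at every node, |h(left) - h(right)| <= 1 (empty subtree has height -1).
Bottom-up per-node check:
  node 49: h_left=-1, h_right=-1, diff=0 [OK], height=0
  node 48: h_left=-1, h_right=0, diff=1 [OK], height=1
  node 47: h_left=-1, h_right=1, diff=2 [FAIL (|-1-1|=2 > 1)], height=2
  node 45: h_left=-1, h_right=2, diff=3 [FAIL (|-1-2|=3 > 1)], height=3
  node 33: h_left=-1, h_right=3, diff=4 [FAIL (|-1-3|=4 > 1)], height=4
  node 23: h_left=-1, h_right=4, diff=5 [FAIL (|-1-4|=5 > 1)], height=5
  node 2: h_left=-1, h_right=5, diff=6 [FAIL (|-1-5|=6 > 1)], height=6
Node 47 violates the condition: |-1 - 1| = 2 > 1.
Result: Not balanced


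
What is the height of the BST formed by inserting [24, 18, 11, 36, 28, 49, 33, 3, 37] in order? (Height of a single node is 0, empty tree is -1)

Insertion order: [24, 18, 11, 36, 28, 49, 33, 3, 37]
Tree (level-order array): [24, 18, 36, 11, None, 28, 49, 3, None, None, 33, 37]
Compute height bottom-up (empty subtree = -1):
  height(3) = 1 + max(-1, -1) = 0
  height(11) = 1 + max(0, -1) = 1
  height(18) = 1 + max(1, -1) = 2
  height(33) = 1 + max(-1, -1) = 0
  height(28) = 1 + max(-1, 0) = 1
  height(37) = 1 + max(-1, -1) = 0
  height(49) = 1 + max(0, -1) = 1
  height(36) = 1 + max(1, 1) = 2
  height(24) = 1 + max(2, 2) = 3
Height = 3


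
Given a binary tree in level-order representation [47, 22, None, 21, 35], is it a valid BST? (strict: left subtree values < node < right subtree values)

Level-order array: [47, 22, None, 21, 35]
Validate using subtree bounds (lo, hi): at each node, require lo < value < hi,
then recurse left with hi=value and right with lo=value.
Preorder trace (stopping at first violation):
  at node 47 with bounds (-inf, +inf): OK
  at node 22 with bounds (-inf, 47): OK
  at node 21 with bounds (-inf, 22): OK
  at node 35 with bounds (22, 47): OK
No violation found at any node.
Result: Valid BST


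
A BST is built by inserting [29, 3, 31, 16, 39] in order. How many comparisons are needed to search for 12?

Search path for 12: 29 -> 3 -> 16
Found: False
Comparisons: 3


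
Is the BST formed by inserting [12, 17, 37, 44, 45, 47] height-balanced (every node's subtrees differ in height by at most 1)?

Tree (level-order array): [12, None, 17, None, 37, None, 44, None, 45, None, 47]
Definition: a tree is height-balanced if, at every node, |h(left) - h(right)| <= 1 (empty subtree has height -1).
Bottom-up per-node check:
  node 47: h_left=-1, h_right=-1, diff=0 [OK], height=0
  node 45: h_left=-1, h_right=0, diff=1 [OK], height=1
  node 44: h_left=-1, h_right=1, diff=2 [FAIL (|-1-1|=2 > 1)], height=2
  node 37: h_left=-1, h_right=2, diff=3 [FAIL (|-1-2|=3 > 1)], height=3
  node 17: h_left=-1, h_right=3, diff=4 [FAIL (|-1-3|=4 > 1)], height=4
  node 12: h_left=-1, h_right=4, diff=5 [FAIL (|-1-4|=5 > 1)], height=5
Node 44 violates the condition: |-1 - 1| = 2 > 1.
Result: Not balanced


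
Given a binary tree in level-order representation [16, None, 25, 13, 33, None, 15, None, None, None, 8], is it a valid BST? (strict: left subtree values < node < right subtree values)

Level-order array: [16, None, 25, 13, 33, None, 15, None, None, None, 8]
Validate using subtree bounds (lo, hi): at each node, require lo < value < hi,
then recurse left with hi=value and right with lo=value.
Preorder trace (stopping at first violation):
  at node 16 with bounds (-inf, +inf): OK
  at node 25 with bounds (16, +inf): OK
  at node 13 with bounds (16, 25): VIOLATION
Node 13 violates its bound: not (16 < 13 < 25).
Result: Not a valid BST


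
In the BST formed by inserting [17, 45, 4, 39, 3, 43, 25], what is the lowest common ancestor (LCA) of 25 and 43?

Tree insertion order: [17, 45, 4, 39, 3, 43, 25]
Tree (level-order array): [17, 4, 45, 3, None, 39, None, None, None, 25, 43]
In a BST, the LCA of p=25, q=43 is the first node v on the
root-to-leaf path with p <= v <= q (go left if both < v, right if both > v).
Walk from root:
  at 17: both 25 and 43 > 17, go right
  at 45: both 25 and 43 < 45, go left
  at 39: 25 <= 39 <= 43, this is the LCA
LCA = 39


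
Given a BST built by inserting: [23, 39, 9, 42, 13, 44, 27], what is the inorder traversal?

Tree insertion order: [23, 39, 9, 42, 13, 44, 27]
Tree (level-order array): [23, 9, 39, None, 13, 27, 42, None, None, None, None, None, 44]
Inorder traversal: [9, 13, 23, 27, 39, 42, 44]


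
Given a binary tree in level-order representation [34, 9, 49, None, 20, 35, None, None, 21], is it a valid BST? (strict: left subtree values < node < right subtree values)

Level-order array: [34, 9, 49, None, 20, 35, None, None, 21]
Validate using subtree bounds (lo, hi): at each node, require lo < value < hi,
then recurse left with hi=value and right with lo=value.
Preorder trace (stopping at first violation):
  at node 34 with bounds (-inf, +inf): OK
  at node 9 with bounds (-inf, 34): OK
  at node 20 with bounds (9, 34): OK
  at node 21 with bounds (20, 34): OK
  at node 49 with bounds (34, +inf): OK
  at node 35 with bounds (34, 49): OK
No violation found at any node.
Result: Valid BST


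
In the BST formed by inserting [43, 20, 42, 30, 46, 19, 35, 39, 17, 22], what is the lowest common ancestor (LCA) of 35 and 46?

Tree insertion order: [43, 20, 42, 30, 46, 19, 35, 39, 17, 22]
Tree (level-order array): [43, 20, 46, 19, 42, None, None, 17, None, 30, None, None, None, 22, 35, None, None, None, 39]
In a BST, the LCA of p=35, q=46 is the first node v on the
root-to-leaf path with p <= v <= q (go left if both < v, right if both > v).
Walk from root:
  at 43: 35 <= 43 <= 46, this is the LCA
LCA = 43


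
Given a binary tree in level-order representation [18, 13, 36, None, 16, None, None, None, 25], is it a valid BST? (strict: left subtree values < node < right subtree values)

Level-order array: [18, 13, 36, None, 16, None, None, None, 25]
Validate using subtree bounds (lo, hi): at each node, require lo < value < hi,
then recurse left with hi=value and right with lo=value.
Preorder trace (stopping at first violation):
  at node 18 with bounds (-inf, +inf): OK
  at node 13 with bounds (-inf, 18): OK
  at node 16 with bounds (13, 18): OK
  at node 25 with bounds (16, 18): VIOLATION
Node 25 violates its bound: not (16 < 25 < 18).
Result: Not a valid BST


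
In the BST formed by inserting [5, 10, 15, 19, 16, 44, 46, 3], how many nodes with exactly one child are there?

Tree built from: [5, 10, 15, 19, 16, 44, 46, 3]
Tree (level-order array): [5, 3, 10, None, None, None, 15, None, 19, 16, 44, None, None, None, 46]
Rule: These are nodes with exactly 1 non-null child.
Per-node child counts:
  node 5: 2 child(ren)
  node 3: 0 child(ren)
  node 10: 1 child(ren)
  node 15: 1 child(ren)
  node 19: 2 child(ren)
  node 16: 0 child(ren)
  node 44: 1 child(ren)
  node 46: 0 child(ren)
Matching nodes: [10, 15, 44]
Count of nodes with exactly one child: 3


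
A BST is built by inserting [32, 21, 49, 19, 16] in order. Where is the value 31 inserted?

Starting tree (level order): [32, 21, 49, 19, None, None, None, 16]
Insertion path: 32 -> 21
Result: insert 31 as right child of 21
Final tree (level order): [32, 21, 49, 19, 31, None, None, 16]
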